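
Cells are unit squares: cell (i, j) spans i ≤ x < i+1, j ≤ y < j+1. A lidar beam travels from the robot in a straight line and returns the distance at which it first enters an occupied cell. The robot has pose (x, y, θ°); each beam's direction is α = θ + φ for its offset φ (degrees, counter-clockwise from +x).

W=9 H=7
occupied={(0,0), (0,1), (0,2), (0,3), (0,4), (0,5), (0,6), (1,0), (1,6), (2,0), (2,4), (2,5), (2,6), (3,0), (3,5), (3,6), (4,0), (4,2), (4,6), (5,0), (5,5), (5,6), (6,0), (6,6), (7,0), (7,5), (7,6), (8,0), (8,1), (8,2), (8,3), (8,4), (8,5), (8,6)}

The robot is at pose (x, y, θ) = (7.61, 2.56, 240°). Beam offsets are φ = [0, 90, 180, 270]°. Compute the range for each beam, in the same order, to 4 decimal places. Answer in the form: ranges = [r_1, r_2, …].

beam 1: φ=0°, α=240°
  cosα=-0.5000 sinα=-0.8660 | (7,2) | tMaxX 1.2200 tMaxY 0.6466 | tΔX 2.0000 tΔY 1.1547
    t=0.6466 [y] (7,1)
    t=1.2200 [x] (6,1)
    t=1.8013 [y] (6,0) — stop
  → r_1 = 1.8013
beam 2: φ=90°, α=330°
  cosα=0.8660 sinα=-0.5000 | (7,2) | tMaxX 0.4503 tMaxY 1.1200 | tΔX 1.1547 tΔY 2.0000
    t=0.4503 [x] (8,2) — stop
  → r_2 = 0.4503
beam 3: φ=180°, α=60°
  cosα=0.5000 sinα=0.8660 | (7,2) | tMaxX 0.7800 tMaxY 0.5081 | tΔX 2.0000 tΔY 1.1547
    t=0.5081 [y] (7,3)
    t=0.7800 [x] (8,3) — stop
  → r_3 = 0.7800
beam 4: φ=270°, α=150°
  cosα=-0.8660 sinα=0.5000 | (7,2) | tMaxX 0.7044 tMaxY 0.8800 | tΔX 1.1547 tΔY 2.0000
    t=0.7044 [x] (6,2)
    t=0.8800 [y] (6,3)
    t=1.8591 [x] (5,3)
    t=2.8800 [y] (5,4)
    t=3.0138 [x] (4,4)
    t=4.1685 [x] (3,4)
    t=4.8800 [y] (3,5) — stop
  → r_4 = 4.8800

ranges = [1.8013, 0.4503, 0.7800, 4.8800]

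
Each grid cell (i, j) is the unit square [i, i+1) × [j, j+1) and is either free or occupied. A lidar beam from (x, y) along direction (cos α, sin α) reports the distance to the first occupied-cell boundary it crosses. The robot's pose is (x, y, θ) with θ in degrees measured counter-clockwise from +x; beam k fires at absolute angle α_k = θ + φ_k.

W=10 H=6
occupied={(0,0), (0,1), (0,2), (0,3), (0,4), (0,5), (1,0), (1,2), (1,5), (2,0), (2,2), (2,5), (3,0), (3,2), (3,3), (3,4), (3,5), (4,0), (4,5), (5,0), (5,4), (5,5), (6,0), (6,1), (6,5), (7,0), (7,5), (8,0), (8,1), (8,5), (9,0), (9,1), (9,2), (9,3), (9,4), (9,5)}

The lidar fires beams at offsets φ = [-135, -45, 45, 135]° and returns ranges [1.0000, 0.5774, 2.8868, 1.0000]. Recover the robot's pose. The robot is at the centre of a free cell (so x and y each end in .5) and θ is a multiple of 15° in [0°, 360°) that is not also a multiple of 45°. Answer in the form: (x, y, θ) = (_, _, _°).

The pose lattice has 24·16 = 384 candidates. Test each by forward raycasting.
  (4.5, 1.5, 345°): beam 3 = 5.1962 ≠ 2.8868 ✗
  (8.5, 2.5, 285°): beam 1 = 3.0000 ≠ 1.0000 ✗
  (6.5, 4.5, 120°): beam 1 = 2.5882 ≠ 1.0000 ✗
  …
  (4.5, 3.5, 255°): r_1=1.0000, r_2=0.5774, r_3=2.8868, r_4=1.0000 — all match ✓
Unique over the lattice → pose = (4.5, 3.5, 255°).

(x, y, θ) = (4.5, 3.5, 255°)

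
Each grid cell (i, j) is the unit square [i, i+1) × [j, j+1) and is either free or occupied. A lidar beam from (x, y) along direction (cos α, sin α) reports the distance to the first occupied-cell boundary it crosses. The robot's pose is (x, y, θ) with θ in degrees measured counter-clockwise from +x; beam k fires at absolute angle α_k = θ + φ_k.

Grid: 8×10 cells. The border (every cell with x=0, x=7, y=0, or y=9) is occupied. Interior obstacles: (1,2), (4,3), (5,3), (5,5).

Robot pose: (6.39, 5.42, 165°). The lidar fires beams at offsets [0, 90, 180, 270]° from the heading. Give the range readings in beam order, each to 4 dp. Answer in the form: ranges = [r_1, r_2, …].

ranges = [0.4038, 1.5068, 0.6315, 2.3569]

beam 1: φ=0°, α=165°
  d=(-0.9659,0.2588)  start (6,5)  tX=0.4038 tY=2.2409  stride 1/|dx|=1.0353 1/|dy|=3.8637
    cross x-line → (5,5), t=0.4038 (wall)
  → r_1 = 0.4038
beam 2: φ=90°, α=255°
  d=(-0.2588,-0.9659)  start (6,5)  tX=1.5068 tY=0.4348  stride 1/|dx|=3.8637 1/|dy|=1.0353
    cross y-line → (6,4), t=0.4348
    cross y-line → (6,3), t=1.4701
    cross x-line → (5,3), t=1.5068 (wall)
  → r_2 = 1.5068
beam 3: φ=180°, α=345°
  d=(0.9659,-0.2588)  start (6,5)  tX=0.6315 tY=1.6228  stride 1/|dx|=1.0353 1/|dy|=3.8637
    cross x-line → (7,5), t=0.6315 (wall)
  → r_3 = 0.6315
beam 4: φ=270°, α=75°
  d=(0.2588,0.9659)  start (6,5)  tX=2.3569 tY=0.6005  stride 1/|dx|=3.8637 1/|dy|=1.0353
    cross y-line → (6,6), t=0.6005
    cross y-line → (6,7), t=1.6357
    cross x-line → (7,7), t=2.3569 (wall)
  → r_4 = 2.3569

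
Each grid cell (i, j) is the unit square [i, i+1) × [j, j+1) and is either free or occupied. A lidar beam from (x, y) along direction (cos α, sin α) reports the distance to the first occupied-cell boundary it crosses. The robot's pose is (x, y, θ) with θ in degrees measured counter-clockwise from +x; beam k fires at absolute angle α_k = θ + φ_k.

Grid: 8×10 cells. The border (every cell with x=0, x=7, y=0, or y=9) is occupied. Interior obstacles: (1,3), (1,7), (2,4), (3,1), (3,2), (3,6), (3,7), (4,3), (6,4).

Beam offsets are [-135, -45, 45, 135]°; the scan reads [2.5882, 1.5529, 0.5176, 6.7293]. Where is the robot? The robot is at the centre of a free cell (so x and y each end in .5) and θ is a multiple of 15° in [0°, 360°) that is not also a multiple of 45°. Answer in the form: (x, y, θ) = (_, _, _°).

(x, y, θ) = (4.5, 7.5, 150°)

Enumerate (i+0.5, j+0.5, θ) over the 39 free cells and 16 admissible headings. For each, cast all 4 beams and compare to the given ranges.
  (5.5, 2.5, 300°): beam 1 = 1.5529 ≠ 2.5882 ✗
  (1.5, 4.5, 30°): beam 1 = 0.5176 ≠ 2.5882 ✗
  (6.5, 2.5, 345°): beam 1 = 2.8868 ≠ 2.5882 ✗
  (6.5, 6.5, 195°): beam 1 = 1.0000 ≠ 2.5882 ✗
  …
  (4.5, 7.5, 150°): r_1=2.5882, r_2=1.5529, r_3=0.5176, r_4=6.7293 — all match ✓
Only this pose fits every beam.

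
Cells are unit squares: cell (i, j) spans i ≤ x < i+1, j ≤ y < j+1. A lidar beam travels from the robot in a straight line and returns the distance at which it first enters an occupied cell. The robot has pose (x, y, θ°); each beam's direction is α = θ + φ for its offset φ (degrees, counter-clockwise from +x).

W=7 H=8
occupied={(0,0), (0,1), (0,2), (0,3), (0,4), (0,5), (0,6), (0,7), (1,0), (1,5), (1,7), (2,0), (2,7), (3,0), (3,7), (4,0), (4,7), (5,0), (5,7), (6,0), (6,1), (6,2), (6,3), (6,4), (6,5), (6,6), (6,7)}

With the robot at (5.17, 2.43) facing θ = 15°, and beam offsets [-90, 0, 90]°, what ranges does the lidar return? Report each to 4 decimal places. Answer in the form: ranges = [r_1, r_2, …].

beam 1: φ=-90°, α=285°
  dir = (cos 285°, sin 285°) = (0.2588, -0.9659); from cell (5,2)
  next x-line at t=3.2069, next y-line at t=0.4452; Δt_x=3.8637, Δt_y=1.0353
    y: enter (5,1) at t=0.4452
    y: enter (5,0) at t=1.4804 ← occupied
  → r_1 = 1.4804
beam 2: φ=0°, α=15°
  dir = (cos 15°, sin 15°) = (0.9659, 0.2588); from cell (5,2)
  next x-line at t=0.8593, next y-line at t=2.2023; Δt_x=1.0353, Δt_y=3.8637
    x: enter (6,2) at t=0.8593 ← occupied
  → r_2 = 0.8593
beam 3: φ=90°, α=105°
  dir = (cos 105°, sin 105°) = (-0.2588, 0.9659); from cell (5,2)
  next x-line at t=0.6568, next y-line at t=0.5901; Δt_x=3.8637, Δt_y=1.0353
    y: enter (5,3) at t=0.5901
    x: enter (4,3) at t=0.6568
    y: enter (4,4) at t=1.6254
    y: enter (4,5) at t=2.6607
    y: enter (4,6) at t=3.6959
    x: enter (3,6) at t=4.5205
    y: enter (3,7) at t=4.7312 ← occupied
  → r_3 = 4.7312

ranges = [1.4804, 0.8593, 4.7312]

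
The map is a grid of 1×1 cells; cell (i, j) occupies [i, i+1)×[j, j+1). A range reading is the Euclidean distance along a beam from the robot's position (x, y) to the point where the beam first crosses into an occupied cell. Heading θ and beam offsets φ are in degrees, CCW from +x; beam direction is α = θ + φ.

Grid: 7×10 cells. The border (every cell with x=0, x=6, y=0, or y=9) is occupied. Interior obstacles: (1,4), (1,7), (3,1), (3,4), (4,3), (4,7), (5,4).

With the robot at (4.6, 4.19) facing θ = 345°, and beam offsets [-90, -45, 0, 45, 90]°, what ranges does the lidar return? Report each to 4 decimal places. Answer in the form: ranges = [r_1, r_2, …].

ranges = [0.1967, 0.2194, 0.4141, 0.4619, 4.9797]

beam 1: φ=-90°, α=255°
  direction (-0.2588, -0.9659); cell (4,4); t to first gridline: x 2.3182, y 0.1967 (then +3.8637 / +1.0353)
    (4,3) via y @ 0.1967  # hit
  → r_1 = 0.1967
beam 2: φ=-45°, α=300°
  direction (0.5000, -0.8660); cell (4,4); t to first gridline: x 0.8000, y 0.2194 (then +2.0000 / +1.1547)
    (4,3) via y @ 0.2194  # hit
  → r_2 = 0.2194
beam 3: φ=0°, α=345°
  direction (0.9659, -0.2588); cell (4,4); t to first gridline: x 0.4141, y 0.7341 (then +1.0353 / +3.8637)
    (5,4) via x @ 0.4141  # hit
  → r_3 = 0.4141
beam 4: φ=45°, α=30°
  direction (0.8660, 0.5000); cell (4,4); t to first gridline: x 0.4619, y 1.6200 (then +1.1547 / +2.0000)
    (5,4) via x @ 0.4619  # hit
  → r_4 = 0.4619
beam 5: φ=90°, α=75°
  direction (0.2588, 0.9659); cell (4,4); t to first gridline: x 1.5455, y 0.8386 (then +3.8637 / +1.0353)
    (4,5) via y @ 0.8386
    (5,5) via x @ 1.5455
    (5,6) via y @ 1.8738
    (5,7) via y @ 2.9091
    (5,8) via y @ 3.9444
    (5,9) via y @ 4.9797  # hit
  → r_5 = 4.9797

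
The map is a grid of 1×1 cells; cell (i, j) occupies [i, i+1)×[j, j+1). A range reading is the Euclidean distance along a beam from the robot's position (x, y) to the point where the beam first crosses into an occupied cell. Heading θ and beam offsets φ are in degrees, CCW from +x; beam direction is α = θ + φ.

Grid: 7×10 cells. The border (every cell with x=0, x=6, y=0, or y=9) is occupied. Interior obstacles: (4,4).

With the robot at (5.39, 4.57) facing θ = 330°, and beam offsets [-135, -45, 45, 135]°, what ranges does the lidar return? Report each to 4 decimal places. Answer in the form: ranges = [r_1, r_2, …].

beam 1: φ=-135°, α=195°
  cosα=-0.9659 sinα=-0.2588 | (5,4) | tMaxX 0.4038 tMaxY 2.2023 | tΔX 1.0353 tΔY 3.8637
    t=0.4038 [x] (4,4) — stop
  → r_1 = 0.4038
beam 2: φ=-45°, α=285°
  cosα=0.2588 sinα=-0.9659 | (5,4) | tMaxX 2.3569 tMaxY 0.5901 | tΔX 3.8637 tΔY 1.0353
    t=0.5901 [y] (5,3)
    t=1.6254 [y] (5,2)
    t=2.3569 [x] (6,2) — stop
  → r_2 = 2.3569
beam 3: φ=45°, α=15°
  cosα=0.9659 sinα=0.2588 | (5,4) | tMaxX 0.6315 tMaxY 1.6614 | tΔX 1.0353 tΔY 3.8637
    t=0.6315 [x] (6,4) — stop
  → r_3 = 0.6315
beam 4: φ=135°, α=105°
  cosα=-0.2588 sinα=0.9659 | (5,4) | tMaxX 1.5068 tMaxY 0.4452 | tΔX 3.8637 tΔY 1.0353
    t=0.4452 [y] (5,5)
    t=1.4804 [y] (5,6)
    t=1.5068 [x] (4,6)
    t=2.5157 [y] (4,7)
    t=3.5510 [y] (4,8)
    t=4.5863 [y] (4,9) — stop
  → r_4 = 4.5863

ranges = [0.4038, 2.3569, 0.6315, 4.5863]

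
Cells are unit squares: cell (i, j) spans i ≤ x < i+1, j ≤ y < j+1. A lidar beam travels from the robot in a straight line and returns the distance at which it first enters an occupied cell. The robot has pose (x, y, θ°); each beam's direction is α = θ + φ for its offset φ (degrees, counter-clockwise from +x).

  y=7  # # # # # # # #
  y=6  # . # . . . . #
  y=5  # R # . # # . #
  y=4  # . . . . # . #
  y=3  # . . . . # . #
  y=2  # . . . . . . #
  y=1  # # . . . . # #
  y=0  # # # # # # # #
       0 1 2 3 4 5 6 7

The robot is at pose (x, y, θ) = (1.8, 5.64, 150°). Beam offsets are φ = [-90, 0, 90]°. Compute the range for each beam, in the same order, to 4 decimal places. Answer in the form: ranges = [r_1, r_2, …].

beam 1: φ=-90°, α=60°
  d=(0.5000,0.8660)  start (1,5)  tX=0.4000 tY=0.4157  stride 1/|dx|=2.0000 1/|dy|=1.1547
    cross x-line → (2,5), t=0.4000 (wall)
  → r_1 = 0.4000
beam 2: φ=0°, α=150°
  d=(-0.8660,0.5000)  start (1,5)  tX=0.9238 tY=0.7200  stride 1/|dx|=1.1547 1/|dy|=2.0000
    cross y-line → (1,6), t=0.7200
    cross x-line → (0,6), t=0.9238 (wall)
  → r_2 = 0.9238
beam 3: φ=90°, α=240°
  d=(-0.5000,-0.8660)  start (1,5)  tX=1.6000 tY=0.7390  stride 1/|dx|=2.0000 1/|dy|=1.1547
    cross y-line → (1,4), t=0.7390
    cross x-line → (0,4), t=1.6000 (wall)
  → r_3 = 1.6000

ranges = [0.4000, 0.9238, 1.6000]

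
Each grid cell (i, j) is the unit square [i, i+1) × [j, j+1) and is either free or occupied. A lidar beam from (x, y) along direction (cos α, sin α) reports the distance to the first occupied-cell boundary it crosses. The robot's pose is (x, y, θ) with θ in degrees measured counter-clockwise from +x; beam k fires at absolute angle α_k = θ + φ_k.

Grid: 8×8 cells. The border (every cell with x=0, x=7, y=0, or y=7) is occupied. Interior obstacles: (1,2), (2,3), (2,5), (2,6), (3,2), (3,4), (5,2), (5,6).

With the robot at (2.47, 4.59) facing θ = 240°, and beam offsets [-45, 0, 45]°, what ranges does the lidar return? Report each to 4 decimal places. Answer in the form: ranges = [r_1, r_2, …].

ranges = [1.5219, 0.6813, 0.6108]

beam 1: φ=-45°, α=195°
  cosα=-0.9659 sinα=-0.2588 | (2,4) | tMaxX 0.4866 tMaxY 2.2796 | tΔX 1.0353 tΔY 3.8637
    t=0.4866 [x] (1,4)
    t=1.5219 [x] (0,4) — stop
  → r_1 = 1.5219
beam 2: φ=0°, α=240°
  cosα=-0.5000 sinα=-0.8660 | (2,4) | tMaxX 0.9400 tMaxY 0.6813 | tΔX 2.0000 tΔY 1.1547
    t=0.6813 [y] (2,3) — stop
  → r_2 = 0.6813
beam 3: φ=45°, α=285°
  cosα=0.2588 sinα=-0.9659 | (2,4) | tMaxX 2.0478 tMaxY 0.6108 | tΔX 3.8637 tΔY 1.0353
    t=0.6108 [y] (2,3) — stop
  → r_3 = 0.6108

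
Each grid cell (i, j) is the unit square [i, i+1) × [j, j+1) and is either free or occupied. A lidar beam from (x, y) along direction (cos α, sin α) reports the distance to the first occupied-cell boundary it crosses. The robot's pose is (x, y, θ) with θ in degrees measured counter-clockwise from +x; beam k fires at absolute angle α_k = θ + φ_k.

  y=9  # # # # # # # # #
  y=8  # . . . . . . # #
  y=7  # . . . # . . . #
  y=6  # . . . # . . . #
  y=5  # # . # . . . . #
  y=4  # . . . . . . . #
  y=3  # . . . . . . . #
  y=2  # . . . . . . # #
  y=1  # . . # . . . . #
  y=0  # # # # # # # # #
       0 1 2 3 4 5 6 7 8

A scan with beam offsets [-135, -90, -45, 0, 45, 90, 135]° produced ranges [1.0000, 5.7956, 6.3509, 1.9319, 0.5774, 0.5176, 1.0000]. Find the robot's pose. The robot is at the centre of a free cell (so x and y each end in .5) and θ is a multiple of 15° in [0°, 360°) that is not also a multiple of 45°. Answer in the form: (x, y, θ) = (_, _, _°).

(x, y, θ) = (6.5, 1.5, 195°)

The pose lattice has 49·16 = 784 candidates. Test each by forward raycasting.
  (7.5, 7.5, 210°): beam 1 = 0.5176 ≠ 1.0000 ✗
  (5.5, 4.5, 285°): beam 1 = 1.7321 ≠ 1.0000 ✗
  (5.5, 3.5, 60°): beam 1 = 2.5882 ≠ 1.0000 ✗
  (7.5, 7.5, 240°): beam 1 = 0.5176 ≠ 1.0000 ✗
  (2.5, 4.5, 210°): beam 1 = 4.6587 ≠ 1.0000 ✗
  …
  (6.5, 1.5, 195°): r_1=1.0000, r_2=5.7956, r_3=6.3509, r_4=1.9319, r_5=0.5774, r_6=0.5176, r_7=1.0000 — all match ✓
Only this pose fits every beam.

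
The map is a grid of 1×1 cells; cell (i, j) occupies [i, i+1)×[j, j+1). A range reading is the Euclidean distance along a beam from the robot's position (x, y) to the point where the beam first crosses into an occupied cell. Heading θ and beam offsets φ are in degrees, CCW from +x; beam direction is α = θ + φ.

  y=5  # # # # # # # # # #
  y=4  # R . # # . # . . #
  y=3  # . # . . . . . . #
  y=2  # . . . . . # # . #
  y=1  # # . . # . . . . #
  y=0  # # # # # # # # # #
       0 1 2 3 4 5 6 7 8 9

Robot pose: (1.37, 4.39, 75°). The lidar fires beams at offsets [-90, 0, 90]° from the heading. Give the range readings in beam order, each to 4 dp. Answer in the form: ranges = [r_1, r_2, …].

beam 1: φ=-90°, α=345°
  direction (0.9659, -0.2588); cell (1,4); t to first gridline: x 0.6522, y 1.5068 (then +1.0353 / +3.8637)
    (2,4) via x @ 0.6522
    (2,3) via y @ 1.5068  # hit
  → r_1 = 1.5068
beam 2: φ=0°, α=75°
  direction (0.2588, 0.9659); cell (1,4); t to first gridline: x 2.4341, y 0.6315 (then +3.8637 / +1.0353)
    (1,5) via y @ 0.6315  # hit
  → r_2 = 0.6315
beam 3: φ=90°, α=165°
  direction (-0.9659, 0.2588); cell (1,4); t to first gridline: x 0.3831, y 2.3569 (then +1.0353 / +3.8637)
    (0,4) via x @ 0.3831  # hit
  → r_3 = 0.3831

ranges = [1.5068, 0.6315, 0.3831]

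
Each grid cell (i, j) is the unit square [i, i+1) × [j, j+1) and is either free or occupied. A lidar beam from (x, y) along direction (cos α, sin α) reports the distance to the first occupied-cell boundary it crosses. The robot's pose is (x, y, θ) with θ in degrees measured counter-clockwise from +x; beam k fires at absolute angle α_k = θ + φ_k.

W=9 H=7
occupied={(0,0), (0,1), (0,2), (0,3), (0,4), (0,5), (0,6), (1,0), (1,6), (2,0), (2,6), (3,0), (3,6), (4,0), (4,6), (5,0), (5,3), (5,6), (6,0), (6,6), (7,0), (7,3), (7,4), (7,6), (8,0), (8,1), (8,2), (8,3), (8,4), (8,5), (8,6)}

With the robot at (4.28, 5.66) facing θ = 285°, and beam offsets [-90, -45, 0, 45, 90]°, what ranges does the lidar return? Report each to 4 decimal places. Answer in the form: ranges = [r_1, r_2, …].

beam 1: φ=-90°, α=195°
  d=(-0.9659,-0.2588)  start (4,5)  tX=0.2899 tY=2.5500  stride 1/|dx|=1.0353 1/|dy|=3.8637
    cross x-line → (3,5), t=0.2899
    cross x-line → (2,5), t=1.3252
    cross x-line → (1,5), t=2.3604
    cross y-line → (1,4), t=2.5500
    cross x-line → (0,4), t=3.3957 (wall)
  → r_1 = 3.3957
beam 2: φ=-45°, α=240°
  d=(-0.5000,-0.8660)  start (4,5)  tX=0.5600 tY=0.7621  stride 1/|dx|=2.0000 1/|dy|=1.1547
    cross x-line → (3,5), t=0.5600
    cross y-line → (3,4), t=0.7621
    cross y-line → (3,3), t=1.9168
    cross x-line → (2,3), t=2.5600
    cross y-line → (2,2), t=3.0715
    cross y-line → (2,1), t=4.2262
    cross x-line → (1,1), t=4.5600
    cross y-line → (1,0), t=5.3809 (wall)
  → r_2 = 5.3809
beam 3: φ=0°, α=285°
  d=(0.2588,-0.9659)  start (4,5)  tX=2.7819 tY=0.6833  stride 1/|dx|=3.8637 1/|dy|=1.0353
    cross y-line → (4,4), t=0.6833
    cross y-line → (4,3), t=1.7186
    cross y-line → (4,2), t=2.7538
    cross x-line → (5,2), t=2.7819
    cross y-line → (5,1), t=3.7891
    cross y-line → (5,0), t=4.8244 (wall)
  → r_3 = 4.8244
beam 4: φ=45°, α=330°
  d=(0.8660,-0.5000)  start (4,5)  tX=0.8314 tY=1.3200  stride 1/|dx|=1.1547 1/|dy|=2.0000
    cross x-line → (5,5), t=0.8314
    cross y-line → (5,4), t=1.3200
    cross x-line → (6,4), t=1.9861
    cross x-line → (7,4), t=3.1408 (wall)
  → r_4 = 3.1408
beam 5: φ=90°, α=15°
  d=(0.9659,0.2588)  start (4,5)  tX=0.7454 tY=1.3137  stride 1/|dx|=1.0353 1/|dy|=3.8637
    cross x-line → (5,5), t=0.7454
    cross y-line → (5,6), t=1.3137 (wall)
  → r_5 = 1.3137

ranges = [3.3957, 5.3809, 4.8244, 3.1408, 1.3137]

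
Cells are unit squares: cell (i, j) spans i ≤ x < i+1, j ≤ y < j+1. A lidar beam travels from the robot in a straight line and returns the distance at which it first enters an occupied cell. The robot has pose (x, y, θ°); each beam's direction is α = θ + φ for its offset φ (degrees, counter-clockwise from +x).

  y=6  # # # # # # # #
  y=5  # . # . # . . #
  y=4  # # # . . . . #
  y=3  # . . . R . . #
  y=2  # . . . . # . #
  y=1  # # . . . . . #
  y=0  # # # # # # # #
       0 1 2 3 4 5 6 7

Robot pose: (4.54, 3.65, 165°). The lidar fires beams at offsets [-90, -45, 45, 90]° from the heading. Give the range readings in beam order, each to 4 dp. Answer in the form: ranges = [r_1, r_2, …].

beam 1: φ=-90°, α=75°
  direction (0.2588, 0.9659); cell (4,3); t to first gridline: x 1.7773, y 0.3623 (then +3.8637 / +1.0353)
    (4,4) via y @ 0.3623
    (4,5) via y @ 1.3976  # hit
  → r_1 = 1.3976
beam 2: φ=-45°, α=120°
  direction (-0.5000, 0.8660); cell (4,3); t to first gridline: x 1.0800, y 0.4041 (then +2.0000 / +1.1547)
    (4,4) via y @ 0.4041
    (3,4) via x @ 1.0800
    (3,5) via y @ 1.5588
    (3,6) via y @ 2.7135  # hit
  → r_2 = 2.7135
beam 3: φ=45°, α=210°
  direction (-0.8660, -0.5000); cell (4,3); t to first gridline: x 0.6235, y 1.3000 (then +1.1547 / +2.0000)
    (3,3) via x @ 0.6235
    (3,2) via y @ 1.3000
    (2,2) via x @ 1.7782
    (1,2) via x @ 2.9329
    (1,1) via y @ 3.3000  # hit
  → r_3 = 3.3000
beam 4: φ=90°, α=255°
  direction (-0.2588, -0.9659); cell (4,3); t to first gridline: x 2.0864, y 0.6729 (then +3.8637 / +1.0353)
    (4,2) via y @ 0.6729
    (4,1) via y @ 1.7082
    (3,1) via x @ 2.0864
    (3,0) via y @ 2.7435  # hit
  → r_4 = 2.7435

ranges = [1.3976, 2.7135, 3.3000, 2.7435]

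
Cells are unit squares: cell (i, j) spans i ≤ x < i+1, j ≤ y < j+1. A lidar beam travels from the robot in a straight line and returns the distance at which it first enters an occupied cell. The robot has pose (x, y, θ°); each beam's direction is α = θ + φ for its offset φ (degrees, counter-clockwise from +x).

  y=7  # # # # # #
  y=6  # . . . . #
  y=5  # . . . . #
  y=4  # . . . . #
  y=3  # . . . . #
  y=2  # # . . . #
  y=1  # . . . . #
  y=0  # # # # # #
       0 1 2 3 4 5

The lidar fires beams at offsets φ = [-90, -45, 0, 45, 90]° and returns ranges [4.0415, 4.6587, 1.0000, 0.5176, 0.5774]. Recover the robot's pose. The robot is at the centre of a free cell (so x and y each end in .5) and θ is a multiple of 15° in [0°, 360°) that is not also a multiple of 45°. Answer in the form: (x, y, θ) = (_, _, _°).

(x, y, θ) = (4.5, 5.5, 300°)

Candidates: 23 free-cell centres × 16 headings = 368 poses. Raycast each; keep the one whose scan matches to 4 dp.
  (3.5, 6.5, 195°): beam 1 = 0.5176 ≠ 4.0415 ✗
  (4.5, 6.5, 285°): beam 1 = 3.6235 ≠ 4.0415 ✗
  (3.5, 6.5, 60°): beam 1 = 1.7321 ≠ 4.0415 ✗
  …
  (4.5, 5.5, 300°): r_1=4.0415, r_2=4.6587, r_3=1.0000, r_4=0.5176, r_5=0.5774 — all match ✓
Unique over the lattice → pose = (4.5, 5.5, 300°).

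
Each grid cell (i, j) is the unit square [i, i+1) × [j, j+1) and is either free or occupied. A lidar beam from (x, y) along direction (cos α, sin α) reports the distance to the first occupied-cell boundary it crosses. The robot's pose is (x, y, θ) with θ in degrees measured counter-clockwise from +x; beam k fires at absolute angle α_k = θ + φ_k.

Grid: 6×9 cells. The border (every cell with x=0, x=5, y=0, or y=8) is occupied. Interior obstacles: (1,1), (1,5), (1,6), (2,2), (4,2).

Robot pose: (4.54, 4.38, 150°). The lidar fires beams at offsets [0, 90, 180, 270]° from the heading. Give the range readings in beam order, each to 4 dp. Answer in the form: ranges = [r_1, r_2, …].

beam 1: φ=0°, α=150°
  dir = (cos 150°, sin 150°) = (-0.8660, 0.5000); from cell (4,4)
  next x-line at t=0.6235, next y-line at t=1.2400; Δt_x=1.1547, Δt_y=2.0000
    x: enter (3,4) at t=0.6235
    y: enter (3,5) at t=1.2400
    x: enter (2,5) at t=1.7782
    x: enter (1,5) at t=2.9329 ← occupied
  → r_1 = 2.9329
beam 2: φ=90°, α=240°
  dir = (cos 240°, sin 240°) = (-0.5000, -0.8660); from cell (4,4)
  next x-line at t=1.0800, next y-line at t=0.4388; Δt_x=2.0000, Δt_y=1.1547
    y: enter (4,3) at t=0.4388
    x: enter (3,3) at t=1.0800
    y: enter (3,2) at t=1.5935
    y: enter (3,1) at t=2.7482
    x: enter (2,1) at t=3.0800
    y: enter (2,0) at t=3.9029 ← occupied
  → r_2 = 3.9029
beam 3: φ=180°, α=330°
  dir = (cos 330°, sin 330°) = (0.8660, -0.5000); from cell (4,4)
  next x-line at t=0.5312, next y-line at t=0.7600; Δt_x=1.1547, Δt_y=2.0000
    x: enter (5,4) at t=0.5312 ← occupied
  → r_3 = 0.5312
beam 4: φ=270°, α=60°
  dir = (cos 60°, sin 60°) = (0.5000, 0.8660); from cell (4,4)
  next x-line at t=0.9200, next y-line at t=0.7159; Δt_x=2.0000, Δt_y=1.1547
    y: enter (4,5) at t=0.7159
    x: enter (5,5) at t=0.9200 ← occupied
  → r_4 = 0.9200

ranges = [2.9329, 3.9029, 0.5312, 0.9200]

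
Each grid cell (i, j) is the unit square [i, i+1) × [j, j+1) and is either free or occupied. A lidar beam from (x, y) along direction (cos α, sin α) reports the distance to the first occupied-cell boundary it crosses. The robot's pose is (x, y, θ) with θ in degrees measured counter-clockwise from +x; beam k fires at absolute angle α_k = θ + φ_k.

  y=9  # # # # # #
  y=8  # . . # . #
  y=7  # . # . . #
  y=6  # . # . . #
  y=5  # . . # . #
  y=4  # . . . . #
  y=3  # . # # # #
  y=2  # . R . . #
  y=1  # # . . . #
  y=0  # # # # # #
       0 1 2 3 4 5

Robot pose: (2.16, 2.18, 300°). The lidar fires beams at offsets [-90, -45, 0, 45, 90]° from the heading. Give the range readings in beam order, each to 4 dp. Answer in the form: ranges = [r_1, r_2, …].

ranges = [0.3600, 0.6182, 1.3625, 2.9402, 1.6400]

beam 1: φ=-90°, α=210°
  dir = (cos 210°, sin 210°) = (-0.8660, -0.5000); from cell (2,2)
  next x-line at t=0.1848, next y-line at t=0.3600; Δt_x=1.1547, Δt_y=2.0000
    x: enter (1,2) at t=0.1848
    y: enter (1,1) at t=0.3600 ← occupied
  → r_1 = 0.3600
beam 2: φ=-45°, α=255°
  dir = (cos 255°, sin 255°) = (-0.2588, -0.9659); from cell (2,2)
  next x-line at t=0.6182, next y-line at t=0.1863; Δt_x=3.8637, Δt_y=1.0353
    y: enter (2,1) at t=0.1863
    x: enter (1,1) at t=0.6182 ← occupied
  → r_2 = 0.6182
beam 3: φ=0°, α=300°
  dir = (cos 300°, sin 300°) = (0.5000, -0.8660); from cell (2,2)
  next x-line at t=1.6800, next y-line at t=0.2078; Δt_x=2.0000, Δt_y=1.1547
    y: enter (2,1) at t=0.2078
    y: enter (2,0) at t=1.3625 ← occupied
  → r_3 = 1.3625
beam 4: φ=45°, α=345°
  dir = (cos 345°, sin 345°) = (0.9659, -0.2588); from cell (2,2)
  next x-line at t=0.8696, next y-line at t=0.6955; Δt_x=1.0353, Δt_y=3.8637
    y: enter (2,1) at t=0.6955
    x: enter (3,1) at t=0.8696
    x: enter (4,1) at t=1.9049
    x: enter (5,1) at t=2.9402 ← occupied
  → r_4 = 2.9402
beam 5: φ=90°, α=30°
  dir = (cos 30°, sin 30°) = (0.8660, 0.5000); from cell (2,2)
  next x-line at t=0.9699, next y-line at t=1.6400; Δt_x=1.1547, Δt_y=2.0000
    x: enter (3,2) at t=0.9699
    y: enter (3,3) at t=1.6400 ← occupied
  → r_5 = 1.6400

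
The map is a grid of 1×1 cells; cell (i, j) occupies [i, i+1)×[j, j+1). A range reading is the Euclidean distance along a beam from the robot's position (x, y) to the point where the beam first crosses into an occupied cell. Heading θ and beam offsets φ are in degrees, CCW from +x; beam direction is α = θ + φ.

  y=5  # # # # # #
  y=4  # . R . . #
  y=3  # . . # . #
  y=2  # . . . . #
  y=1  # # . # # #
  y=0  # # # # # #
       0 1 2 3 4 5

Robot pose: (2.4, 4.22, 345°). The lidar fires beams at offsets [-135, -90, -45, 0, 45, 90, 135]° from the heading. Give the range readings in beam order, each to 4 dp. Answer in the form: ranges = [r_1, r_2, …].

beam 1: φ=-135°, α=210°
  direction (-0.8660, -0.5000); cell (2,4); t to first gridline: x 0.4619, y 0.4400 (then +1.1547 / +2.0000)
    (2,3) via y @ 0.4400
    (1,3) via x @ 0.4619
    (0,3) via x @ 1.6166  # hit
  → r_1 = 1.6166
beam 2: φ=-90°, α=255°
  direction (-0.2588, -0.9659); cell (2,4); t to first gridline: x 1.5455, y 0.2278 (then +3.8637 / +1.0353)
    (2,3) via y @ 0.2278
    (2,2) via y @ 1.2630
    (1,2) via x @ 1.5455
    (1,1) via y @ 2.2983  # hit
  → r_2 = 2.2983
beam 3: φ=-45°, α=300°
  direction (0.5000, -0.8660); cell (2,4); t to first gridline: x 1.2000, y 0.2540 (then +2.0000 / +1.1547)
    (2,3) via y @ 0.2540
    (3,3) via x @ 1.2000  # hit
  → r_3 = 1.2000
beam 4: φ=0°, α=345°
  direction (0.9659, -0.2588); cell (2,4); t to first gridline: x 0.6212, y 0.8500 (then +1.0353 / +3.8637)
    (3,4) via x @ 0.6212
    (3,3) via y @ 0.8500  # hit
  → r_4 = 0.8500
beam 5: φ=45°, α=30°
  direction (0.8660, 0.5000); cell (2,4); t to first gridline: x 0.6928, y 1.5600 (then +1.1547 / +2.0000)
    (3,4) via x @ 0.6928
    (3,5) via y @ 1.5600  # hit
  → r_5 = 1.5600
beam 6: φ=90°, α=75°
  direction (0.2588, 0.9659); cell (2,4); t to first gridline: x 2.3182, y 0.8075 (then +3.8637 / +1.0353)
    (2,5) via y @ 0.8075  # hit
  → r_6 = 0.8075
beam 7: φ=135°, α=120°
  direction (-0.5000, 0.8660); cell (2,4); t to first gridline: x 0.8000, y 0.9007 (then +2.0000 / +1.1547)
    (1,4) via x @ 0.8000
    (1,5) via y @ 0.9007  # hit
  → r_7 = 0.9007

ranges = [1.6166, 2.2983, 1.2000, 0.8500, 1.5600, 0.8075, 0.9007]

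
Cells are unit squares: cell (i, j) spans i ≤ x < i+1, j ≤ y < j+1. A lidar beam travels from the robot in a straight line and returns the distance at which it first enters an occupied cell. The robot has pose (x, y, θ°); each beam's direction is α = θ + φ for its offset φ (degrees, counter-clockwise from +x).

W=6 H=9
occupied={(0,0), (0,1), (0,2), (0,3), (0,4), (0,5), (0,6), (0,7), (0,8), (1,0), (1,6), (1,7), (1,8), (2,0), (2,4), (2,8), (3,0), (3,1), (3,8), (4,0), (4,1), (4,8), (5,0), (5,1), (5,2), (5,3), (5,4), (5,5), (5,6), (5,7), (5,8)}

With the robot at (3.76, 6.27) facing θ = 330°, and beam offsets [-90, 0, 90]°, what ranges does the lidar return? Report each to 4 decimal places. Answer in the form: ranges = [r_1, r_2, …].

beam 1: φ=-90°, α=240°
  cosα=-0.5000 sinα=-0.8660 | (3,6) | tMaxX 1.5200 tMaxY 0.3118 | tΔX 2.0000 tΔY 1.1547
    t=0.3118 [y] (3,5)
    t=1.4665 [y] (3,4)
    t=1.5200 [x] (2,4) — stop
  → r_1 = 1.5200
beam 2: φ=0°, α=330°
  cosα=0.8660 sinα=-0.5000 | (3,6) | tMaxX 0.2771 tMaxY 0.5400 | tΔX 1.1547 tΔY 2.0000
    t=0.2771 [x] (4,6)
    t=0.5400 [y] (4,5)
    t=1.4318 [x] (5,5) — stop
  → r_2 = 1.4318
beam 3: φ=90°, α=60°
  cosα=0.5000 sinα=0.8660 | (3,6) | tMaxX 0.4800 tMaxY 0.8429 | tΔX 2.0000 tΔY 1.1547
    t=0.4800 [x] (4,6)
    t=0.8429 [y] (4,7)
    t=1.9976 [y] (4,8) — stop
  → r_3 = 1.9976

ranges = [1.5200, 1.4318, 1.9976]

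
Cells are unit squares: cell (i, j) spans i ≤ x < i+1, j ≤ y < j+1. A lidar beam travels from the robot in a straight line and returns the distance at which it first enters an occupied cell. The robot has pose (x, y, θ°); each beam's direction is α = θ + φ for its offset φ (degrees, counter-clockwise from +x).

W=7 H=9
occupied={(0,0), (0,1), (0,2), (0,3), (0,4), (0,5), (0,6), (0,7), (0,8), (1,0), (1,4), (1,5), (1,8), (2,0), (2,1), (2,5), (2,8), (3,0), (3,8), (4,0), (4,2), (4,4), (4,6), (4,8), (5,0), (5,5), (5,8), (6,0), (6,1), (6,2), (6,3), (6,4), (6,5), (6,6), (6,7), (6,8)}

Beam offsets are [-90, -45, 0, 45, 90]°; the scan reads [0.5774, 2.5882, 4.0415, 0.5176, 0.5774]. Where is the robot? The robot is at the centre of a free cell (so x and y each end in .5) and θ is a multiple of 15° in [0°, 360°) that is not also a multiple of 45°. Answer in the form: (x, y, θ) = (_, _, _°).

Candidates: 27 free-cell centres × 16 headings = 432 poses. Raycast each; keep the one whose scan matches to 4 dp.
  (1.5, 2.5, 195°): beam 1 = 1.5529 ≠ 0.5774 ✗
  (3.5, 1.5, 285°): beam 1 = 0.5176 ≠ 0.5774 ✗
  (2.5, 4.5, 105°): beam 1 = 1.5529 ≠ 0.5774 ✗
  (1.5, 6.5, 255°): beam 1 = 0.5176 ≠ 0.5774 ✗
  (2.5, 4.5, 75°): beam 1 = 1.5529 ≠ 0.5774 ✗
  …
  (4.5, 3.5, 210°): r_1=0.5774, r_2=2.5882, r_3=4.0415, r_4=0.5176, r_5=0.5774 — all match ✓
No second candidate reproduces the full scan.

(x, y, θ) = (4.5, 3.5, 210°)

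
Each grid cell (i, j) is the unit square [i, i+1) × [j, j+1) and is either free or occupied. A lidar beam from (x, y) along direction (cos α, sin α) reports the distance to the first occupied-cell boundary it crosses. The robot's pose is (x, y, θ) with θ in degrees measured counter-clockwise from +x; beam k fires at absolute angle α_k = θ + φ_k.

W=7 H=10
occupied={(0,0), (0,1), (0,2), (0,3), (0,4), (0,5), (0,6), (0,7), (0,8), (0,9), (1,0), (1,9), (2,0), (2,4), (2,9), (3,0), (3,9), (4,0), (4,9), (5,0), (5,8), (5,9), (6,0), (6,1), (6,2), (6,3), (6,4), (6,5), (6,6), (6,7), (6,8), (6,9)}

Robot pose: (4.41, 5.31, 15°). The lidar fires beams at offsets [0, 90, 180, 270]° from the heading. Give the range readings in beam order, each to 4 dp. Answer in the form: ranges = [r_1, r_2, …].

beam 1: φ=0°, α=15°
  cosα=0.9659 sinα=0.2588 | (4,5) | tMaxX 0.6108 tMaxY 2.6660 | tΔX 1.0353 tΔY 3.8637
    t=0.6108 [x] (5,5)
    t=1.6461 [x] (6,5) — stop
  → r_1 = 1.6461
beam 2: φ=90°, α=105°
  cosα=-0.2588 sinα=0.9659 | (4,5) | tMaxX 1.5841 tMaxY 0.7143 | tΔX 3.8637 tΔY 1.0353
    t=0.7143 [y] (4,6)
    t=1.5841 [x] (3,6)
    t=1.7496 [y] (3,7)
    t=2.7849 [y] (3,8)
    t=3.8202 [y] (3,9) — stop
  → r_2 = 3.8202
beam 3: φ=180°, α=195°
  cosα=-0.9659 sinα=-0.2588 | (4,5) | tMaxX 0.4245 tMaxY 1.1977 | tΔX 1.0353 tΔY 3.8637
    t=0.4245 [x] (3,5)
    t=1.1977 [y] (3,4)
    t=1.4597 [x] (2,4) — stop
  → r_3 = 1.4597
beam 4: φ=270°, α=285°
  cosα=0.2588 sinα=-0.9659 | (4,5) | tMaxX 2.2796 tMaxY 0.3209 | tΔX 3.8637 tΔY 1.0353
    t=0.3209 [y] (4,4)
    t=1.3562 [y] (4,3)
    t=2.2796 [x] (5,3)
    t=2.3915 [y] (5,2)
    t=3.4268 [y] (5,1)
    t=4.4620 [y] (5,0) — stop
  → r_4 = 4.4620

ranges = [1.6461, 3.8202, 1.4597, 4.4620]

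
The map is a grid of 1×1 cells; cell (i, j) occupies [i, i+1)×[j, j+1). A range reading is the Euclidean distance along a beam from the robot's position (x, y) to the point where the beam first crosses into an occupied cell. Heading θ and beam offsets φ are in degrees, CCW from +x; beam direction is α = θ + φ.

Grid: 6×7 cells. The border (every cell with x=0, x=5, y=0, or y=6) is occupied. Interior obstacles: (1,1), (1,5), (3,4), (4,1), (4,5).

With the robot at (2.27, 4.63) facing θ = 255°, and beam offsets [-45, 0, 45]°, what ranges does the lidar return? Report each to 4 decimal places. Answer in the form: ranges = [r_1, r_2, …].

ranges = [1.4665, 2.7228, 3.4600]

beam 1: φ=-45°, α=210°
  dir = (cos 210°, sin 210°) = (-0.8660, -0.5000); from cell (2,4)
  next x-line at t=0.3118, next y-line at t=1.2600; Δt_x=1.1547, Δt_y=2.0000
    x: enter (1,4) at t=0.3118
    y: enter (1,3) at t=1.2600
    x: enter (0,3) at t=1.4665 ← occupied
  → r_1 = 1.4665
beam 2: φ=0°, α=255°
  dir = (cos 255°, sin 255°) = (-0.2588, -0.9659); from cell (2,4)
  next x-line at t=1.0432, next y-line at t=0.6522; Δt_x=3.8637, Δt_y=1.0353
    y: enter (2,3) at t=0.6522
    x: enter (1,3) at t=1.0432
    y: enter (1,2) at t=1.6875
    y: enter (1,1) at t=2.7228 ← occupied
  → r_2 = 2.7228
beam 3: φ=45°, α=300°
  dir = (cos 300°, sin 300°) = (0.5000, -0.8660); from cell (2,4)
  next x-line at t=1.4600, next y-line at t=0.7275; Δt_x=2.0000, Δt_y=1.1547
    y: enter (2,3) at t=0.7275
    x: enter (3,3) at t=1.4600
    y: enter (3,2) at t=1.8822
    y: enter (3,1) at t=3.0369
    x: enter (4,1) at t=3.4600 ← occupied
  → r_3 = 3.4600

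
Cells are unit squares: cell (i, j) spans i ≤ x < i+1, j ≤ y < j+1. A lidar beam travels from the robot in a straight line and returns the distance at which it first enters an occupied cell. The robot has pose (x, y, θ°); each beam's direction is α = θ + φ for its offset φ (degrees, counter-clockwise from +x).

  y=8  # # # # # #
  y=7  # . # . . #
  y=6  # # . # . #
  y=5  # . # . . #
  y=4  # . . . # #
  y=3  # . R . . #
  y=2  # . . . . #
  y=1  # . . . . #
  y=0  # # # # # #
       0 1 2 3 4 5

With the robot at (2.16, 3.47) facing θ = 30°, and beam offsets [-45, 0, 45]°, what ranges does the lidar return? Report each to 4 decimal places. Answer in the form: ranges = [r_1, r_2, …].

ranges = [2.9402, 2.1246, 1.5840]

beam 1: φ=-45°, α=345°
  d=(0.9659,-0.2588)  start (2,3)  tX=0.8696 tY=1.8159  stride 1/|dx|=1.0353 1/|dy|=3.8637
    cross x-line → (3,3), t=0.8696
    cross y-line → (3,2), t=1.8159
    cross x-line → (4,2), t=1.9049
    cross x-line → (5,2), t=2.9402 (wall)
  → r_1 = 2.9402
beam 2: φ=0°, α=30°
  d=(0.8660,0.5000)  start (2,3)  tX=0.9699 tY=1.0600  stride 1/|dx|=1.1547 1/|dy|=2.0000
    cross x-line → (3,3), t=0.9699
    cross y-line → (3,4), t=1.0600
    cross x-line → (4,4), t=2.1246 (wall)
  → r_2 = 2.1246
beam 3: φ=45°, α=75°
  d=(0.2588,0.9659)  start (2,3)  tX=3.2455 tY=0.5487  stride 1/|dx|=3.8637 1/|dy|=1.0353
    cross y-line → (2,4), t=0.5487
    cross y-line → (2,5), t=1.5840 (wall)
  → r_3 = 1.5840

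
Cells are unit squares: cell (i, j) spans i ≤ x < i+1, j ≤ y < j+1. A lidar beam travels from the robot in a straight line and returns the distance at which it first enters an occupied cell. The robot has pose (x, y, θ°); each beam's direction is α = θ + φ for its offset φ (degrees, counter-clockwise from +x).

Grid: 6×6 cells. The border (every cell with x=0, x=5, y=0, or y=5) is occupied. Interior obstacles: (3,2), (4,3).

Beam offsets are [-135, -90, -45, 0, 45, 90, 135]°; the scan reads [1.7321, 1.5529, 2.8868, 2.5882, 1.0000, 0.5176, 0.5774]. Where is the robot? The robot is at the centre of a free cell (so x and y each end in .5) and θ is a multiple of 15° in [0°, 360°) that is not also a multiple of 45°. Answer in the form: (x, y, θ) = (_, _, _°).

Candidates: 14 free-cell centres × 16 headings = 224 poses. Raycast each; keep the one whose scan matches to 4 dp.
  (1.5, 4.5, 285°): beam 1 = 0.5774 ≠ 1.7321 ✗
  (1.5, 4.5, 60°): beam 1 = 3.6235 ≠ 1.7321 ✗
  (1.5, 1.5, 195°): beam 1 = 4.0415 ≠ 1.7321 ✗
  …
  (1.5, 2.5, 75°): r_1=1.7321, r_2=1.5529, r_3=2.8868, r_4=2.5882, r_5=1.0000, r_6=0.5176, r_7=0.5774 — all match ✓
Only this pose fits every beam.

(x, y, θ) = (1.5, 2.5, 75°)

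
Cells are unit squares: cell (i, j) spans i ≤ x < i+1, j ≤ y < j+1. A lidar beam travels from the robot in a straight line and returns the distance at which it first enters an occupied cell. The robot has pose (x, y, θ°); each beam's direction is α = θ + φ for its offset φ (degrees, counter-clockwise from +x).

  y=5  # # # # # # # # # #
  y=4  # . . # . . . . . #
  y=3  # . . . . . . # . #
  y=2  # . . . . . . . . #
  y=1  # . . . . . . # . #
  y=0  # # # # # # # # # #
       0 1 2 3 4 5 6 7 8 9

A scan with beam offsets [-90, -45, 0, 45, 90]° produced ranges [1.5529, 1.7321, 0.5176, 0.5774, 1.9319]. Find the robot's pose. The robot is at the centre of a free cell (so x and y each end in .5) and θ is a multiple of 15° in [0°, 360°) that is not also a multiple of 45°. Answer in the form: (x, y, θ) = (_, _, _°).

Candidates: 29 free-cell centres × 16 headings = 464 poses. Raycast each; keep the one whose scan matches to 4 dp.
  (2.5, 2.5, 165°): beam 1 = 1.9319 ≠ 1.5529 ✗
  (8.5, 1.5, 255°): beam 1 = 0.5176 ≠ 1.5529 ✗
  (6.5, 2.5, 150°): beam 1 = 1.0000 ≠ 1.5529 ✗
  (1.5, 3.5, 75°): beam 1 = 5.7956 ≠ 1.5529 ✗
  (4.5, 4.5, 105°): beam 1 = 1.9319 ≠ 1.5529 ✗
  …
  (8.5, 3.5, 165°): r_1=1.5529, r_2=1.7321, r_3=0.5176, r_4=0.5774, r_5=1.9319 — all match ✓
No second candidate reproduces the full scan.

(x, y, θ) = (8.5, 3.5, 165°)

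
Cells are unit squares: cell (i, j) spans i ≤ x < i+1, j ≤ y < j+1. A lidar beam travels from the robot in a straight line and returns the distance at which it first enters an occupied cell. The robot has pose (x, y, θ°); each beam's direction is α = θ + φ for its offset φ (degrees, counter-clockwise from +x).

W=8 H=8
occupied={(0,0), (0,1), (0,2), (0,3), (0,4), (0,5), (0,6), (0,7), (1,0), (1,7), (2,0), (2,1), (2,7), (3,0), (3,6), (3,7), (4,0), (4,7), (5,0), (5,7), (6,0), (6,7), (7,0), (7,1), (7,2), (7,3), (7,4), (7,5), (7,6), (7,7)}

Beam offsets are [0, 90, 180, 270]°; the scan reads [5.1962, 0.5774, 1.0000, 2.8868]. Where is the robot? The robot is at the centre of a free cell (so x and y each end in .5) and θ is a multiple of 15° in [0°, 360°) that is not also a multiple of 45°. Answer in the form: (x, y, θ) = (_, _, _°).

Candidates: 34 free-cell centres × 16 headings = 544 poses. Raycast each; keep the one whose scan matches to 4 dp.
  (2.5, 5.5, 75°): beam 1 = 1.5529 ≠ 5.1962 ✗
  (3.5, 1.5, 330°): beam 1 = 1.0000 ≠ 5.1962 ✗
  (5.5, 2.5, 300°): beam 1 = 1.7321 ≠ 5.1962 ✗
  (2.5, 5.5, 240°): beam 1 = 3.0000 ≠ 5.1962 ✗
  …
  (6.5, 5.5, 240°): r_1=5.1962, r_2=0.5774, r_3=1.0000, r_4=2.8868 — all match ✓
Unique over the lattice → pose = (6.5, 5.5, 240°).

(x, y, θ) = (6.5, 5.5, 240°)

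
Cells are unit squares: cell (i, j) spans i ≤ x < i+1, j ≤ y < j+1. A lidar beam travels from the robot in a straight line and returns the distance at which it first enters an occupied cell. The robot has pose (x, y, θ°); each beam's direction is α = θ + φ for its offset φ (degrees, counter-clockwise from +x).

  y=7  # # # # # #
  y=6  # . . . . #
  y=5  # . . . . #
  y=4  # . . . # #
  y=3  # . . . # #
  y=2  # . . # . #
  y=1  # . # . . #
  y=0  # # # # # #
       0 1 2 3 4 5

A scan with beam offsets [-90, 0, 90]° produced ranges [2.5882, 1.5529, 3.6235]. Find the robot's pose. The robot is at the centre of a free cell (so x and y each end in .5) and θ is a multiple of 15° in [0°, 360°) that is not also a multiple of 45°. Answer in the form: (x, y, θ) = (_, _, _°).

Candidates: 20 free-cell centres × 16 headings = 320 poses. Raycast each; keep the one whose scan matches to 4 dp.
  (2.5, 6.5, 105°): beam 1 = 1.9319 ≠ 2.5882 ✗
  (4.5, 2.5, 165°): beam 1 = 0.5176 ≠ 2.5882 ✗
  (1.5, 3.5, 105°): beam 2 = 1.9319 ≠ 1.5529 ✗
  (2.5, 6.5, 300°): beam 1 = 1.7321 ≠ 2.5882 ✗
  …
  (2.5, 4.5, 165°): r_1=2.5882, r_2=1.5529, r_3=3.6235 — all match ✓
Only this pose fits every beam.

(x, y, θ) = (2.5, 4.5, 165°)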